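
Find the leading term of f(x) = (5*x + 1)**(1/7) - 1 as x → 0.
5*x/7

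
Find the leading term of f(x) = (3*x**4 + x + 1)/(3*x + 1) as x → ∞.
x**3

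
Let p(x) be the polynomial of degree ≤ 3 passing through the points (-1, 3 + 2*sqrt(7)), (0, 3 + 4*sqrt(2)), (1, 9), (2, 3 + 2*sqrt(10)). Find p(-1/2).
sqrt(10)/8 + 9/8 + 5*sqrt(7)/8 + 15*sqrt(2)/4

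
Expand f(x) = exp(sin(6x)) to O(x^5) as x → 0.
1 + 6*x + 18*x**2 - 162*x**4 + O(x**5)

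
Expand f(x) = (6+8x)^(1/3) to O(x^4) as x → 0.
6**(1/3) + 4*6**(1/3)*x/9 - 16*6**(1/3)*x**2/81 + 320*6**(1/3)*x**3/2187 + O(x**4)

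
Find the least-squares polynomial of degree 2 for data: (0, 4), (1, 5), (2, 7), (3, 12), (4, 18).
142/35 + (-3/14)x + (13/14)x²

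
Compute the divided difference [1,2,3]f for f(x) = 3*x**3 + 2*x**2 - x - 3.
20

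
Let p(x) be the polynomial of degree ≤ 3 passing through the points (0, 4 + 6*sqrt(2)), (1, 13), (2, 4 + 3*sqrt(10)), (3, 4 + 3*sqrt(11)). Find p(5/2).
3*sqrt(2)/8 + 19/16 + 15*sqrt(11)/16 + 45*sqrt(10)/16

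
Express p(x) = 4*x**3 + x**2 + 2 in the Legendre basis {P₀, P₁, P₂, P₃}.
(7/3)P₀ + (12/5)P₁ + (2/3)P₂ + (8/5)P₃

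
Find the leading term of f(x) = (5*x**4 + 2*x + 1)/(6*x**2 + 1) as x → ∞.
5*x**2/6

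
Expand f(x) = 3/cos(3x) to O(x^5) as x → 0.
3 + 27*x**2/2 + 405*x**4/8 + O(x**5)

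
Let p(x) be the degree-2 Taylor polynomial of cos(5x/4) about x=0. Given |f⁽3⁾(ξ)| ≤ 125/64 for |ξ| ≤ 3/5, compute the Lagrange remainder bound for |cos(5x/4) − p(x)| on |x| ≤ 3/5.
9/128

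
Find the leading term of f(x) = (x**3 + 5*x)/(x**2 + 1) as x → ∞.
x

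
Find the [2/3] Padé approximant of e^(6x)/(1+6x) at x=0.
(117*x**2/35 + 108*x/35 + 1)/(576*x**3/35 - 513*x**2/35 + 108*x/35 + 1)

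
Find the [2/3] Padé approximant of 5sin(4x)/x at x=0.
(20 - 112*x**2/3)/(4*x**2/5 + 1)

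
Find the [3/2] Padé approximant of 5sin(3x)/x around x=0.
(15 - 63*x**2/4)/(9*x**2/20 + 1)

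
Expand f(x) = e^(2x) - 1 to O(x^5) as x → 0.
2*x + 2*x**2 + 4*x**3/3 + 2*x**4/3 + O(x**5)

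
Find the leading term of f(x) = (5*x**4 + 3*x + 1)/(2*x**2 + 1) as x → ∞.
5*x**2/2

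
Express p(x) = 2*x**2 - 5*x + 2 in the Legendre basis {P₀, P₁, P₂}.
(8/3)P₀ + (-5)P₁ + (4/3)P₂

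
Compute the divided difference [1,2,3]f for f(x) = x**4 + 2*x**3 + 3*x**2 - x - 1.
40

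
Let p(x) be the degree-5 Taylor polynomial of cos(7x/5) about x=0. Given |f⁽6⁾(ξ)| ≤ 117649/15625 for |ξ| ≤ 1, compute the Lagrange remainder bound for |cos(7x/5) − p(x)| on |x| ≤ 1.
117649/11250000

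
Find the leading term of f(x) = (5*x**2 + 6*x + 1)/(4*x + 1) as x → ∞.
5*x/4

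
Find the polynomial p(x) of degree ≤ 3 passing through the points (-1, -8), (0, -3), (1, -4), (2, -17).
-x**3 - 3*x**2 + 3*x - 3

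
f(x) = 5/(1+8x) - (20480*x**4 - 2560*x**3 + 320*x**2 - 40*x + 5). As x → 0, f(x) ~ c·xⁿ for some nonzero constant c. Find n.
5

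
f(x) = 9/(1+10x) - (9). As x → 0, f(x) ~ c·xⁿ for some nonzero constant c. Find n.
1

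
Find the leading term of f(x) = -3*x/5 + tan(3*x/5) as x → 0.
9*x**3/125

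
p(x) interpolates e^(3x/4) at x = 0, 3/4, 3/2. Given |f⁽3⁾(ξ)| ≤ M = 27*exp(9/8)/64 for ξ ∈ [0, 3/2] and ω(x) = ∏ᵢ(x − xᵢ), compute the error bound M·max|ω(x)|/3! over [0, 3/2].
27*sqrt(3)*exp(9/8)/4096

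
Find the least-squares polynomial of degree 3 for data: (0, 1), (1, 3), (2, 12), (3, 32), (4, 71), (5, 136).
55/63 + (367/189)x + (-125/252)x² + (119/108)x³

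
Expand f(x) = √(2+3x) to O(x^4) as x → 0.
sqrt(2) + 3*sqrt(2)*x/4 - 9*sqrt(2)*x**2/32 + 27*sqrt(2)*x**3/128 + O(x**4)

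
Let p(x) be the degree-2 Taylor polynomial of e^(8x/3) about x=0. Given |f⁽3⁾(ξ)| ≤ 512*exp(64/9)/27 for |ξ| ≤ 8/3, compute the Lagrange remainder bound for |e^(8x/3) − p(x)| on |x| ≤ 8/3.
131072*exp(64/9)/2187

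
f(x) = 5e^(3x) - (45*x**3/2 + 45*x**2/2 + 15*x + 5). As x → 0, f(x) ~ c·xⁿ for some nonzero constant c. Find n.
4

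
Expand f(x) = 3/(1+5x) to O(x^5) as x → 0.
3 - 15*x + 75*x**2 - 375*x**3 + 1875*x**4 + O(x**5)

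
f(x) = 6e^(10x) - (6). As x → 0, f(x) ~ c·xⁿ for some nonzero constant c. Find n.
1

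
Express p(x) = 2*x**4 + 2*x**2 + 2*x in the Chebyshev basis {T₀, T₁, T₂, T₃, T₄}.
(7/4)T₀ + (2)T₁ + (2)T₂ + (1/4)T₄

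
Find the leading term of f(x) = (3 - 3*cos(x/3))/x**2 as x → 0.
1/6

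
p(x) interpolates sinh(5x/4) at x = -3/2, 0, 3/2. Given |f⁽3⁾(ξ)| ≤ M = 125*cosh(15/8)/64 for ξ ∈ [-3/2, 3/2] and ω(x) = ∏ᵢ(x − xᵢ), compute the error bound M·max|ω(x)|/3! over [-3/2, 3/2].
125*sqrt(3)*cosh(15/8)/512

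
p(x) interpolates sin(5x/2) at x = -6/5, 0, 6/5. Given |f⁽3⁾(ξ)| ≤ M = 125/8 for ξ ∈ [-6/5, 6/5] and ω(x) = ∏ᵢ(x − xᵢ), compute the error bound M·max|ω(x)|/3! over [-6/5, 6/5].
sqrt(3)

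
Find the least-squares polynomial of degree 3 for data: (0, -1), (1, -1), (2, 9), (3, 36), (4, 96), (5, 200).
-151/126 + (883/756)x + (-575/252)x² + (109/54)x³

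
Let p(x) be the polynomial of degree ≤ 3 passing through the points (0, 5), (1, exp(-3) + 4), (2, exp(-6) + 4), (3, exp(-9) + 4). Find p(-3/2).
(-189*exp(6) - 35 + 135*exp(3) + 169*exp(9))*exp(-9)/16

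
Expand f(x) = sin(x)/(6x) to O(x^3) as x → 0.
1/6 - x**2/36 + O(x**3)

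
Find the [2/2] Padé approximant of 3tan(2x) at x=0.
6*x/(1 - 4*x**2/3)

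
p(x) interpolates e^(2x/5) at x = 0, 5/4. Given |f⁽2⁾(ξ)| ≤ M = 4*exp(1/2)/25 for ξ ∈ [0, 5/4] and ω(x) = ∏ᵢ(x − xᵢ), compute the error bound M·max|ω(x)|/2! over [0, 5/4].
exp(1/2)/32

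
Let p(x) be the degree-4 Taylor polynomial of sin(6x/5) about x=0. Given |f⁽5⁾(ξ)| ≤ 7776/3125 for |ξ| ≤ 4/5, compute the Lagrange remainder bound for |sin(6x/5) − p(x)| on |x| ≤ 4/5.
331776/48828125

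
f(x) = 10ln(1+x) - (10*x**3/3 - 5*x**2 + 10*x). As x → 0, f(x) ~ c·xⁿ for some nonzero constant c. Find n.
4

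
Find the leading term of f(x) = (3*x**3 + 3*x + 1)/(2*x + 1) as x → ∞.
3*x**2/2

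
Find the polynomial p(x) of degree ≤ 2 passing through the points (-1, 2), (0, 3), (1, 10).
3*x**2 + 4*x + 3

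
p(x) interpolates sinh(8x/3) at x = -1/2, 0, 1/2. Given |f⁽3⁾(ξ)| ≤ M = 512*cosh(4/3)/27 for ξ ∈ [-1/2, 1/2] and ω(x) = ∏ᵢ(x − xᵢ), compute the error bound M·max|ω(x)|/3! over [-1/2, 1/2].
64*sqrt(3)*cosh(4/3)/729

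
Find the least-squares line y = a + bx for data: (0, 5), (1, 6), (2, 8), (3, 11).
a = 9/2, b = 2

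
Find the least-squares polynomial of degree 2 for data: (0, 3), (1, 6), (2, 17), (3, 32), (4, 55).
101/35 + (3/7)x + (22/7)x²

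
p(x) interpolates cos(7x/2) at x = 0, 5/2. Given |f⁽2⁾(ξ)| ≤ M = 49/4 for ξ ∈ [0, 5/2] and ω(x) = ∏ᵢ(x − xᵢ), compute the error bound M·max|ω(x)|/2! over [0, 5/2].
1225/128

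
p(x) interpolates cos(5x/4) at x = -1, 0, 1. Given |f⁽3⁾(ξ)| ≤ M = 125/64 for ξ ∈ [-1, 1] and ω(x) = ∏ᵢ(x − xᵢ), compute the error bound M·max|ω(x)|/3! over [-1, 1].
125*sqrt(3)/1728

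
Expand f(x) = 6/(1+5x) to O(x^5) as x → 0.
6 - 30*x + 150*x**2 - 750*x**3 + 3750*x**4 + O(x**5)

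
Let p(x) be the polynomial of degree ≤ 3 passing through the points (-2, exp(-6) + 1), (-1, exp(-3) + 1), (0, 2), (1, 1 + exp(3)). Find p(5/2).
(-35 + 135*exp(3) + (-173 + 105*exp(3))*exp(6))*exp(-6)/16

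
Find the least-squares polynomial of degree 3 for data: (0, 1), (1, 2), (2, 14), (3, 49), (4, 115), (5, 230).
53/63 + (139/378)x + (-52/63)x² + (107/54)x³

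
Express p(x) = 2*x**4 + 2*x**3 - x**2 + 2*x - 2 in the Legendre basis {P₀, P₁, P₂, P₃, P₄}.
(-29/15)P₀ + (16/5)P₁ + (10/21)P₂ + (4/5)P₃ + (16/35)P₄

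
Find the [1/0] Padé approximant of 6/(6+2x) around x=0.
1 - x/3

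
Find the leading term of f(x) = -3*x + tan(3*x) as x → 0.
9*x**3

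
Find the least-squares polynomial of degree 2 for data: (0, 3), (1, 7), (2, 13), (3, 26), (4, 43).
116/35 + (33/70)x + (33/14)x²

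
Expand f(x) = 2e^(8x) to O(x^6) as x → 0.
2 + 16*x + 64*x**2 + 512*x**3/3 + 1024*x**4/3 + 8192*x**5/15 + O(x**6)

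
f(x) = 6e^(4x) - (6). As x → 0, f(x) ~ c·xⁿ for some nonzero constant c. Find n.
1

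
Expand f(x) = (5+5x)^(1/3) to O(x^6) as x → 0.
5**(1/3) + 5**(1/3)*x/3 - 5**(1/3)*x**2/9 + 5*5**(1/3)*x**3/81 - 10*5**(1/3)*x**4/243 + 22*5**(1/3)*x**5/729 + O(x**6)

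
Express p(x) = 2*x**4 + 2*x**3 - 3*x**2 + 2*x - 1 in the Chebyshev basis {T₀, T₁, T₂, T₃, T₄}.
(-7/4)T₀ + (7/2)T₁ + (-1/2)T₂ + (1/2)T₃ + (1/4)T₄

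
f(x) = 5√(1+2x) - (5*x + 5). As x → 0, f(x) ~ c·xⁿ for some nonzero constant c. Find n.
2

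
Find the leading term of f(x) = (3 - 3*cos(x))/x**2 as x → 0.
3/2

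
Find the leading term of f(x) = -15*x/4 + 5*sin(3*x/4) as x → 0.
-45*x**3/128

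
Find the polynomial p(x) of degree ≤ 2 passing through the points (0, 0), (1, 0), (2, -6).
-3*x**2 + 3*x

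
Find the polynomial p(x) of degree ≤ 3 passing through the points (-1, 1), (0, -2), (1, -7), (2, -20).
-x**3 - x**2 - 3*x - 2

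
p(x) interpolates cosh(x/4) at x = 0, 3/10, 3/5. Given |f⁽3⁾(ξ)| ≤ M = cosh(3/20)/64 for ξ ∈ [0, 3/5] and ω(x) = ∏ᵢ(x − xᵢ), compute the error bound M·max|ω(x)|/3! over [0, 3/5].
sqrt(3)*cosh(3/20)/64000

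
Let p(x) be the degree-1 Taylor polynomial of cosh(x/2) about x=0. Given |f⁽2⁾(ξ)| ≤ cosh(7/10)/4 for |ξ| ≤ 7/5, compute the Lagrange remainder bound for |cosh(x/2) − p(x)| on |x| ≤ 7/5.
49*cosh(7/10)/200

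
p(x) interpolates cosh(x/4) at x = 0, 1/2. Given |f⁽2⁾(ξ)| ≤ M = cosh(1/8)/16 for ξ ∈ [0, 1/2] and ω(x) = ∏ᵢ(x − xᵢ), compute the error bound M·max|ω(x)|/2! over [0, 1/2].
cosh(1/8)/512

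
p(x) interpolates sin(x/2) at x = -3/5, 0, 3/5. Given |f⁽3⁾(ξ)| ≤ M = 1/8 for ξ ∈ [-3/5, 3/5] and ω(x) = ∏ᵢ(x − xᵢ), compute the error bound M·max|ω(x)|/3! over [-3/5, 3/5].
sqrt(3)/1000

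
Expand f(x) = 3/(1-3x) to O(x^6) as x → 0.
3 + 9*x + 27*x**2 + 81*x**3 + 243*x**4 + 729*x**5 + O(x**6)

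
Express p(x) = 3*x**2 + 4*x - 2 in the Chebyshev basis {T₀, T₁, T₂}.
(-1/2)T₀ + (4)T₁ + (3/2)T₂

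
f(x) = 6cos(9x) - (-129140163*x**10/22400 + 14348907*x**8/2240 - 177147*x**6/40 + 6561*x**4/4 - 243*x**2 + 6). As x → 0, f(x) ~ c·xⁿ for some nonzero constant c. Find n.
12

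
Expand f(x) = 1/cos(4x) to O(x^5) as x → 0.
1 + 8*x**2 + 160*x**4/3 + O(x**5)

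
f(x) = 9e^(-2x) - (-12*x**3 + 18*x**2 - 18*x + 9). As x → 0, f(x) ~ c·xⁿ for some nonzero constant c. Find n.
4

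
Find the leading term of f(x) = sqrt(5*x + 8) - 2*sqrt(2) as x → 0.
5*sqrt(2)*x/8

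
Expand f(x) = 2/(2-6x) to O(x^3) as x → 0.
1 + 3*x + 9*x**2 + O(x**3)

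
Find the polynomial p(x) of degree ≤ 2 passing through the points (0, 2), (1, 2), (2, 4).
x**2 - x + 2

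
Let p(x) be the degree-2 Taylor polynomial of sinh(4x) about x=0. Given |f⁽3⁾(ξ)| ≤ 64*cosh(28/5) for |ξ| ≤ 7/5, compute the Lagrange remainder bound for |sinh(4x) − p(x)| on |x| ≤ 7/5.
10976*cosh(28/5)/375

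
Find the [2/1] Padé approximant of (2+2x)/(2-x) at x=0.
(x + 1)/(1 - x/2)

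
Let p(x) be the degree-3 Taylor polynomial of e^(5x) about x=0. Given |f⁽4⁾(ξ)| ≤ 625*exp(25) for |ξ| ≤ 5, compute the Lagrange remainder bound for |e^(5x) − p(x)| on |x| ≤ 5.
390625*exp(25)/24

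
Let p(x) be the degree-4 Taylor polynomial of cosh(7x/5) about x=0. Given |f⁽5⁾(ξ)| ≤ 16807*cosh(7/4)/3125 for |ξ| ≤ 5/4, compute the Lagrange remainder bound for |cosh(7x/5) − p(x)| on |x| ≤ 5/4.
16807*cosh(7/4)/122880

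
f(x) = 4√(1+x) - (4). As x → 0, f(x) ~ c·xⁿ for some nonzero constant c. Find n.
1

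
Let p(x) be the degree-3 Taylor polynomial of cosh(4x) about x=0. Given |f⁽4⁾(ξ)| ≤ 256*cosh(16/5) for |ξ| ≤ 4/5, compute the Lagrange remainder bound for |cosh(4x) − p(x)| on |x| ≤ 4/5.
8192*cosh(16/5)/1875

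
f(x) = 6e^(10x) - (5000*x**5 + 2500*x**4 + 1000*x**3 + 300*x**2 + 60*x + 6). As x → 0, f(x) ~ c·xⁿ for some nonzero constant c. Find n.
6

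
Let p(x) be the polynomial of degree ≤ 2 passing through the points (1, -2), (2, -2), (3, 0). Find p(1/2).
-5/4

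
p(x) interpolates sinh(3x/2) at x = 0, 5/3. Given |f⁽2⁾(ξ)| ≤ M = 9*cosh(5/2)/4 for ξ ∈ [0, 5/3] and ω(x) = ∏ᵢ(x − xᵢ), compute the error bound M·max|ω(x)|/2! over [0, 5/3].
25*cosh(5/2)/32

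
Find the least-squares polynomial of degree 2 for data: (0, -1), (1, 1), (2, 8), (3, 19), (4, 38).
-27/35 + (-44/35)x + (19/7)x²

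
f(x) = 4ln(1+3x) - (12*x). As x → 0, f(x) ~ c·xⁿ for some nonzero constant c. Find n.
2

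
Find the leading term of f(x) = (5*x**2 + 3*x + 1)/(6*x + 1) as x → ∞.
5*x/6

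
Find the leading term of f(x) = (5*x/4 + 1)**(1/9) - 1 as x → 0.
5*x/36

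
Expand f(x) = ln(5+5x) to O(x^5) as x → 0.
log(5) + x - x**2/2 + x**3/3 - x**4/4 + O(x**5)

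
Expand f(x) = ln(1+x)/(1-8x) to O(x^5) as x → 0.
x + 15*x**2/2 + 181*x**3/3 + 5789*x**4/12 + O(x**5)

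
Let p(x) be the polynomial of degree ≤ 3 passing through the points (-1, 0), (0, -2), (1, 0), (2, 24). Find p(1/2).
-21/8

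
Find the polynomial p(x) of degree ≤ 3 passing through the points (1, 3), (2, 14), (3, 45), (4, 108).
2*x**3 - 2*x**2 + 3*x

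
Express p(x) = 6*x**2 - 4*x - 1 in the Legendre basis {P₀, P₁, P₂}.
P₀ + (-4)P₁ + (4)P₂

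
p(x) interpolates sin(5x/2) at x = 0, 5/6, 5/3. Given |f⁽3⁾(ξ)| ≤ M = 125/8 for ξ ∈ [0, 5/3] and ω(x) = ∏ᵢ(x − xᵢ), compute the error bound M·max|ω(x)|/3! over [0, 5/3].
15625*sqrt(3)/46656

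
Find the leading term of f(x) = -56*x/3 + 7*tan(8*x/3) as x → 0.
3584*x**3/81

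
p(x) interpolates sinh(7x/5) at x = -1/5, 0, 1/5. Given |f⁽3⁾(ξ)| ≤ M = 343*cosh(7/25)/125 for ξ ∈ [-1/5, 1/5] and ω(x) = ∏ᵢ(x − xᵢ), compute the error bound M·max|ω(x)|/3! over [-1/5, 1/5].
343*sqrt(3)*cosh(7/25)/421875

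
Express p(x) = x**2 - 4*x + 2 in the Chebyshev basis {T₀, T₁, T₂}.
(5/2)T₀ + (-4)T₁ + (1/2)T₂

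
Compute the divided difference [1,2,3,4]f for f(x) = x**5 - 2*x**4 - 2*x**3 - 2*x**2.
43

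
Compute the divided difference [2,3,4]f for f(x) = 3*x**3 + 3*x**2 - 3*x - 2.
30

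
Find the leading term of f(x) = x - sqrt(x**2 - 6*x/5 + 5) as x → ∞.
3/5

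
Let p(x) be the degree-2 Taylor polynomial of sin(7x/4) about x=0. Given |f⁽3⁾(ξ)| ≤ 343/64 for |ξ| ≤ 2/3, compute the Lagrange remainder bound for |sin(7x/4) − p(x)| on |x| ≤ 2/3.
343/1296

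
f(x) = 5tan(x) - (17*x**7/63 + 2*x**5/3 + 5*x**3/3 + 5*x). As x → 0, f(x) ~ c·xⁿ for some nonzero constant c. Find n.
9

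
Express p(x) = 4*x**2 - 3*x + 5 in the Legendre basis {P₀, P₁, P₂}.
(19/3)P₀ + (-3)P₁ + (8/3)P₂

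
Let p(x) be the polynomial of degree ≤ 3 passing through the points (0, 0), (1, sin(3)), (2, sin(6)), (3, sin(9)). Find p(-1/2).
21*sin(6)/16 - 35*sin(3)/16 - 5*sin(9)/16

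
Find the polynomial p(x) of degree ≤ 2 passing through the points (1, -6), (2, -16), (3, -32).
-3*x**2 - x - 2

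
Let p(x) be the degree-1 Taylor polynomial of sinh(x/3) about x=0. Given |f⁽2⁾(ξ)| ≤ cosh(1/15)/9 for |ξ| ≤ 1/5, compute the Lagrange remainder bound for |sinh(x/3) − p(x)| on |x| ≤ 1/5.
cosh(1/15)/450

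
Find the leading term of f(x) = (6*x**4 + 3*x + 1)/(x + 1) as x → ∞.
6*x**3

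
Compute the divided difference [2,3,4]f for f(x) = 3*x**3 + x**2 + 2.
28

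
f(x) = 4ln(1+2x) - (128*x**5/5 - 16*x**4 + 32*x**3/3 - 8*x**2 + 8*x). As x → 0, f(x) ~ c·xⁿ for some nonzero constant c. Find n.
6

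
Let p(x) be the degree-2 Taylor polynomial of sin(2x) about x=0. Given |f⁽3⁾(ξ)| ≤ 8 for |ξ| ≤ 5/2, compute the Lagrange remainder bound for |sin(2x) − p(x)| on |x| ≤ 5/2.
125/6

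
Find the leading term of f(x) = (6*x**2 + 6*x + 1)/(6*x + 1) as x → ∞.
x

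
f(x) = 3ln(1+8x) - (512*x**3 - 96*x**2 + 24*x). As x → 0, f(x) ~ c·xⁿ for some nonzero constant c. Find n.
4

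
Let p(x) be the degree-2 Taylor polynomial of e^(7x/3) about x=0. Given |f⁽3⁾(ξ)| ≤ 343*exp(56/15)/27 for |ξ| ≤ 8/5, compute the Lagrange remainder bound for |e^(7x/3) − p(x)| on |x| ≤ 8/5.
87808*exp(56/15)/10125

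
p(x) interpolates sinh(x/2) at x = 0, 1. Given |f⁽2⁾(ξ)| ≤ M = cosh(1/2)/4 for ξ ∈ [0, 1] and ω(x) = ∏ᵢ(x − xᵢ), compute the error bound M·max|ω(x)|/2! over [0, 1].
cosh(1/2)/32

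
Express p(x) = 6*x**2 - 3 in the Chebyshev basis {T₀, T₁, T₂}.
(3)T₂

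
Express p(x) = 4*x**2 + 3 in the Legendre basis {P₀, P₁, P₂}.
(13/3)P₀ + (8/3)P₂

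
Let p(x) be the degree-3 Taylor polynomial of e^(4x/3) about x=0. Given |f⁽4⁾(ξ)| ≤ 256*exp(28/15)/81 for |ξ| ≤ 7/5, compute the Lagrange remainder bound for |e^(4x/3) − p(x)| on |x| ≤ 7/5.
76832*exp(28/15)/151875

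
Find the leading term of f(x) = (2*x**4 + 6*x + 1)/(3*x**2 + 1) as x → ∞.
2*x**2/3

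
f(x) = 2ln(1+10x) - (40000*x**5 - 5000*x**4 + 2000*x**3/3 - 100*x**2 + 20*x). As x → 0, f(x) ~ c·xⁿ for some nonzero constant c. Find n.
6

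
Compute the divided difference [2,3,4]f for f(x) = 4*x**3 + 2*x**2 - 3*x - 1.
38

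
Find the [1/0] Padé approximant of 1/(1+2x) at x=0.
1 - 2*x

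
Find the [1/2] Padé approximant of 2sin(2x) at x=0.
4*x/(2*x**2/3 + 1)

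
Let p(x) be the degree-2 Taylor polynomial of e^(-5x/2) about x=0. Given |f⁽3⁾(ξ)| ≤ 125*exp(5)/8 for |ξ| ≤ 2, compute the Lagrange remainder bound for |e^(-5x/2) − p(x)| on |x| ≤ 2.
125*exp(5)/6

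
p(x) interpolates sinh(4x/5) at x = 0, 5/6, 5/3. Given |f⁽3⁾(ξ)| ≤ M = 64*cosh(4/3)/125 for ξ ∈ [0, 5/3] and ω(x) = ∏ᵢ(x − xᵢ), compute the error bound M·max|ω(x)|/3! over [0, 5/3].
8*sqrt(3)*cosh(4/3)/729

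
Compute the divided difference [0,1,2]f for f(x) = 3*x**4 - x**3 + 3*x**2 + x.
21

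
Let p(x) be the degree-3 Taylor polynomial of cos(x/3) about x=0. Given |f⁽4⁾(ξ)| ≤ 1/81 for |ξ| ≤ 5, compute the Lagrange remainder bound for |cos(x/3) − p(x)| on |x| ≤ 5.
625/1944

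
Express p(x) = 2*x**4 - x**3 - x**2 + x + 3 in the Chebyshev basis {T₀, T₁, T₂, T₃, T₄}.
(13/4)T₀ + (1/4)T₁ + (1/2)T₂ + (-1/4)T₃ + (1/4)T₄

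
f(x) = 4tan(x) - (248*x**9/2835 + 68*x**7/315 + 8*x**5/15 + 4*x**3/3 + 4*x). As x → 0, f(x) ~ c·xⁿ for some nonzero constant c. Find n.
11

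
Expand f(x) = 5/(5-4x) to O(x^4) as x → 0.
1 + 4*x/5 + 16*x**2/25 + 64*x**3/125 + O(x**4)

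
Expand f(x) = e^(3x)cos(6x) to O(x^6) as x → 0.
1 + 3*x - 27*x**2/2 - 99*x**3/2 - 189*x**4/8 + 3321*x**5/40 + O(x**6)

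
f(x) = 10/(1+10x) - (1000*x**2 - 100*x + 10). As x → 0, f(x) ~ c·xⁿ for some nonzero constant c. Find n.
3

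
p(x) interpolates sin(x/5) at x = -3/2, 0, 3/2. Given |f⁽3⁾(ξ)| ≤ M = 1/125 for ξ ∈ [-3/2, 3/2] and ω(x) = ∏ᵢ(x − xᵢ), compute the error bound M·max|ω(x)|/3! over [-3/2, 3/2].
sqrt(3)/1000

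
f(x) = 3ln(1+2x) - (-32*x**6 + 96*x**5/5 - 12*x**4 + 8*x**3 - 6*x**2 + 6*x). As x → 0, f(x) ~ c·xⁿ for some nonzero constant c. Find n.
7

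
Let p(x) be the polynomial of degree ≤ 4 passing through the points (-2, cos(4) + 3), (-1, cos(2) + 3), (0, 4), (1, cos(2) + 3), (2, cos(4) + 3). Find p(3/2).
21*cos(2)/16 + 15*cos(4)/64 + 157/64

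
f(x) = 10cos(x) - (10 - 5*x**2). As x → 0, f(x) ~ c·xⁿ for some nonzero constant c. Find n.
4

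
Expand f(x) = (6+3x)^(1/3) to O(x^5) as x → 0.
6**(1/3) + 6**(1/3)*x/6 - 6**(1/3)*x**2/36 + 5*6**(1/3)*x**3/648 - 5*6**(1/3)*x**4/1944 + O(x**5)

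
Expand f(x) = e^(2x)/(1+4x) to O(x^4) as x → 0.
1 - 2*x + 10*x**2 - 116*x**3/3 + O(x**4)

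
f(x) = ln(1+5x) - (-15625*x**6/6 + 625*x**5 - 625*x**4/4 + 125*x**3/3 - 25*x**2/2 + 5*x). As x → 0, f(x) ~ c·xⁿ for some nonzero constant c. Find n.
7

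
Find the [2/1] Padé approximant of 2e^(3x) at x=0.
(3*x**2 + 4*x + 2)/(1 - x)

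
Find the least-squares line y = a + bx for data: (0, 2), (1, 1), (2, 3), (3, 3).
a = 3/2, b = 1/2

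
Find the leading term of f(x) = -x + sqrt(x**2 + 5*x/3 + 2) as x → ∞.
5/6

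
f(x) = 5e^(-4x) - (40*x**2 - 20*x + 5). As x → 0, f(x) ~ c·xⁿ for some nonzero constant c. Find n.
3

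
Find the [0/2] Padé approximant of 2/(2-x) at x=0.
1/(1 - x/2)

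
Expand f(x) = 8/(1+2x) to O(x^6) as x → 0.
8 - 16*x + 32*x**2 - 64*x**3 + 128*x**4 - 256*x**5 + O(x**6)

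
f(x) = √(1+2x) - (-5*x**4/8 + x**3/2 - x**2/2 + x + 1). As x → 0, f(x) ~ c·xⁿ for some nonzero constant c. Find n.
5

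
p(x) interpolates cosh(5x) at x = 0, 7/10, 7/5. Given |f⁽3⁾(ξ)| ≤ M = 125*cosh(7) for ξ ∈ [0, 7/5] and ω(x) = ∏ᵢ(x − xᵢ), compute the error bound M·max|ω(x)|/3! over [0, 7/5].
343*sqrt(3)*cosh(7)/216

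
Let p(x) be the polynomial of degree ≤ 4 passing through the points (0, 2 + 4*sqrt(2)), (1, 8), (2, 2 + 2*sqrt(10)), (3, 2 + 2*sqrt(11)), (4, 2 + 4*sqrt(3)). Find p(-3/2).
-2047/16 - 385*sqrt(11)/16 + 315*sqrt(3)/32 + 1155*sqrt(2)/32 + 1485*sqrt(10)/32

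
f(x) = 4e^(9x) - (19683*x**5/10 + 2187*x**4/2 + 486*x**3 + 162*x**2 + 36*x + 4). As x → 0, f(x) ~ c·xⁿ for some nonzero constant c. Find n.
6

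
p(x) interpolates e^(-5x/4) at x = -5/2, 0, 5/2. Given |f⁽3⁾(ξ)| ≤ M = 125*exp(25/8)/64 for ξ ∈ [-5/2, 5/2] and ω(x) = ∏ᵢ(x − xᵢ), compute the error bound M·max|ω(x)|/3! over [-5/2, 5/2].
15625*sqrt(3)*exp(25/8)/13824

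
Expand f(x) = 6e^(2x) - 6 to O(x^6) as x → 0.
12*x + 12*x**2 + 8*x**3 + 4*x**4 + 8*x**5/5 + O(x**6)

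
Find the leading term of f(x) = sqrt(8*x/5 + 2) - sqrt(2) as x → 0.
2*sqrt(2)*x/5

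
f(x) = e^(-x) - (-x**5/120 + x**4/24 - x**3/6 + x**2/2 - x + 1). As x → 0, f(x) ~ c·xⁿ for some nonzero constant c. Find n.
6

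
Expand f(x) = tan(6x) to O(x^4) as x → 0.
6*x + 72*x**3 + O(x**4)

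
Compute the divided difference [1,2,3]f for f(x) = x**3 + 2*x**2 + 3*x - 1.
8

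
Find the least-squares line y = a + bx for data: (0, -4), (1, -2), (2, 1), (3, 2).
a = -39/10, b = 21/10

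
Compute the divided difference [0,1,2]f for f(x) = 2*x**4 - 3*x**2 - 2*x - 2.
11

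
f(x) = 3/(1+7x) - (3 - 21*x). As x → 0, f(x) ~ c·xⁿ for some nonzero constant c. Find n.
2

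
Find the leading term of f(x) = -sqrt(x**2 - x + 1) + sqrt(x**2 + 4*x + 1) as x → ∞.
5/2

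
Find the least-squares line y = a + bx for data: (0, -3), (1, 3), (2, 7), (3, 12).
a = -13/5, b = 49/10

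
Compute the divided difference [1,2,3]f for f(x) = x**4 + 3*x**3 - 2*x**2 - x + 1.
41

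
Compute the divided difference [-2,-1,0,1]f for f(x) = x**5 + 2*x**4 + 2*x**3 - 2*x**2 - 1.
3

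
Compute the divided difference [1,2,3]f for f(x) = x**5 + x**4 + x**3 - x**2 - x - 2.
120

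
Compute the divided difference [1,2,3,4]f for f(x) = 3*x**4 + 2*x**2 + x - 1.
30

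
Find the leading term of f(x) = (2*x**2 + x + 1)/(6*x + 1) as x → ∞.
x/3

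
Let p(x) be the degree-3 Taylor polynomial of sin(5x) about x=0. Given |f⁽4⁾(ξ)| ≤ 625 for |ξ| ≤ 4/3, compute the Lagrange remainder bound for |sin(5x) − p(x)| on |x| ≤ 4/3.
20000/243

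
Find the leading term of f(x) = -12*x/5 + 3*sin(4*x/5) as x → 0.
-32*x**3/125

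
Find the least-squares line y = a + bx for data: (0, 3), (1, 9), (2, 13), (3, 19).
a = 16/5, b = 26/5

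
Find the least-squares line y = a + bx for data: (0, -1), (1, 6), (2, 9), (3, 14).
a = -1/5, b = 24/5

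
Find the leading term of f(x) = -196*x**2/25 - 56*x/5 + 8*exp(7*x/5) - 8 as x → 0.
1372*x**3/375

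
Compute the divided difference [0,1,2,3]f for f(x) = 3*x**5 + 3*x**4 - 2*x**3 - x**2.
91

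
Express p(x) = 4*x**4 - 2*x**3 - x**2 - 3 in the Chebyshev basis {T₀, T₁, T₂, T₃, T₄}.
(-2)T₀ + (-3/2)T₁ + (3/2)T₂ + (-1/2)T₃ + (1/2)T₄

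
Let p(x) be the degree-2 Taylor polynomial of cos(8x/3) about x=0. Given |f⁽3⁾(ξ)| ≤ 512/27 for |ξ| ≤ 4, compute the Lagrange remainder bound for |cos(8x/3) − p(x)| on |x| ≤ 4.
16384/81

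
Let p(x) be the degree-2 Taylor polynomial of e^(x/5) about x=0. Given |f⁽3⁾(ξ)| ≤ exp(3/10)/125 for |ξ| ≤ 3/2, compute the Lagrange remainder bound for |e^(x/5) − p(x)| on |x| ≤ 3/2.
9*exp(3/10)/2000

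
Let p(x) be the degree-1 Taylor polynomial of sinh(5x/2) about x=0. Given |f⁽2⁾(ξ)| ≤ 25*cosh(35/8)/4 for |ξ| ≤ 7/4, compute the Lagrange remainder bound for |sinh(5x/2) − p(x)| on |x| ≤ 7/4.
1225*cosh(35/8)/128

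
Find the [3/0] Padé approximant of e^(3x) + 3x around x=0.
9*x**3/2 + 9*x**2/2 + 6*x + 1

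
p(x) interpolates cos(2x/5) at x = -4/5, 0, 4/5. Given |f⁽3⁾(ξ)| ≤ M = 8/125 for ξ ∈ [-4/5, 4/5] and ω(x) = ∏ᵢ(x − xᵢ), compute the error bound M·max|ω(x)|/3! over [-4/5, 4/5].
512*sqrt(3)/421875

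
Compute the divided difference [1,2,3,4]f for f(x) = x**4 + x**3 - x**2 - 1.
11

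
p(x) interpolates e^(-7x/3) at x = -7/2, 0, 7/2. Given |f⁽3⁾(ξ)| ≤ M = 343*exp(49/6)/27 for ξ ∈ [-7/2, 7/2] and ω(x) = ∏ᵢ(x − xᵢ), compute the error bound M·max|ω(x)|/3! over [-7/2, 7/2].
117649*sqrt(3)*exp(49/6)/5832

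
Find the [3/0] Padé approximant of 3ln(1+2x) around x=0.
2*x*(4*x**2 - 3*x + 3)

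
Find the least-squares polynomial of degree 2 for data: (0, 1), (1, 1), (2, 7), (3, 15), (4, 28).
4/5 + (-6/5)x + (2)x²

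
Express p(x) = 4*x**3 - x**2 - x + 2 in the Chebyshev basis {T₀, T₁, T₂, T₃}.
(3/2)T₀ + (2)T₁ + (-1/2)T₂ + T₃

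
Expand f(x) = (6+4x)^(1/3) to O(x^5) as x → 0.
6**(1/3) + 2*6**(1/3)*x/9 - 4*6**(1/3)*x**2/81 + 40*6**(1/3)*x**3/2187 - 160*6**(1/3)*x**4/19683 + O(x**5)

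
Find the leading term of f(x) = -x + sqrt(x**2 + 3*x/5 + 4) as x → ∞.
3/10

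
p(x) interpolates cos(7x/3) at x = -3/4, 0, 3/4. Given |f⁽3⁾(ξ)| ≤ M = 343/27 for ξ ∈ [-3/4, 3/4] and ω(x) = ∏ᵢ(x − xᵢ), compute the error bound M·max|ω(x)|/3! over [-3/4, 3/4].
343*sqrt(3)/1728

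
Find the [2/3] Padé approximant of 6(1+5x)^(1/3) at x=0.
(175*x**2/3 + 40*x + 6)/(-125*x**3/162 + 25*x**2/6 + 5*x + 1)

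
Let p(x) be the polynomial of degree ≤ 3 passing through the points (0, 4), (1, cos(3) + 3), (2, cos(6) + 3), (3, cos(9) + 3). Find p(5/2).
5*cos(9)/16 - 5*cos(3)/16 + 15*cos(6)/16 + 49/16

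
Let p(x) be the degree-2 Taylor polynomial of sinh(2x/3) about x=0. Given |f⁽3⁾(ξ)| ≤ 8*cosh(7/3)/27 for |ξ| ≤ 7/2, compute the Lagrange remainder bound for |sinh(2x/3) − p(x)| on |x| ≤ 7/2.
343*cosh(7/3)/162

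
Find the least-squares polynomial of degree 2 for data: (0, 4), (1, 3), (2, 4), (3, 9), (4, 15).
139/35 + (-82/35)x + (9/7)x²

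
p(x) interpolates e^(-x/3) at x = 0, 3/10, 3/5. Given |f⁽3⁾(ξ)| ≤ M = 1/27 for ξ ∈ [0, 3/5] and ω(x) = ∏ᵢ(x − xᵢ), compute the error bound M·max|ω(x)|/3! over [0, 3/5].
sqrt(3)/27000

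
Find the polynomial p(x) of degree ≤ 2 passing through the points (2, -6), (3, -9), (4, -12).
-3*x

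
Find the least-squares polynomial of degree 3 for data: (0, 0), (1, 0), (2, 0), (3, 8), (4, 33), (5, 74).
5/18 + (-23/756)x + (-125/63)x² + (107/108)x³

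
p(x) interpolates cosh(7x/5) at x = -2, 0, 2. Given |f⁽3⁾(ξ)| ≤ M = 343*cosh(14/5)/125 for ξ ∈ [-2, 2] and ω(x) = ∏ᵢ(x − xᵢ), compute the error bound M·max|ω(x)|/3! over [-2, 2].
2744*sqrt(3)*cosh(14/5)/3375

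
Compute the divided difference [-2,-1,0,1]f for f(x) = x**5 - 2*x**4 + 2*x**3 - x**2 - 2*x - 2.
11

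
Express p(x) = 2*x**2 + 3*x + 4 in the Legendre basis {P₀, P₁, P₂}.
(14/3)P₀ + (3)P₁ + (4/3)P₂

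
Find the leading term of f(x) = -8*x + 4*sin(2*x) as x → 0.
-16*x**3/3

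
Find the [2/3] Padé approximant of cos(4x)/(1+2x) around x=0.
(1 - 20*x**2/3)/(8*x**3/3 + 4*x**2/3 + 2*x + 1)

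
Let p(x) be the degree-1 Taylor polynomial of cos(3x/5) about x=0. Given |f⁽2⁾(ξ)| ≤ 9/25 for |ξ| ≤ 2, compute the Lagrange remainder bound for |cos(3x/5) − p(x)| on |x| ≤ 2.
18/25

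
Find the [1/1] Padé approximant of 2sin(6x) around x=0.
12*x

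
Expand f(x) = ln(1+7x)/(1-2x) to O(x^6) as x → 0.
7*x - 21*x**2/2 + 280*x**3/3 - 4963*x**4/12 + 76027*x**5/30 + O(x**6)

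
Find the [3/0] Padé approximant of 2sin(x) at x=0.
x*(6 - x**2)/3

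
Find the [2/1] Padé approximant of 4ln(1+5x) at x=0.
10*x*(5*x + 6)/(3*(10*x/3 + 1))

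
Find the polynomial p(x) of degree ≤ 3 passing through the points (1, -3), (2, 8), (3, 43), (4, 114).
2*x**3 - 3*x - 2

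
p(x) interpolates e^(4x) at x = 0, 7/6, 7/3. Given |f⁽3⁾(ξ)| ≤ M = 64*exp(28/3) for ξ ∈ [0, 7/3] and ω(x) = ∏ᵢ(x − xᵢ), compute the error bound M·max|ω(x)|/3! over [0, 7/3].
2744*sqrt(3)*exp(28/3)/729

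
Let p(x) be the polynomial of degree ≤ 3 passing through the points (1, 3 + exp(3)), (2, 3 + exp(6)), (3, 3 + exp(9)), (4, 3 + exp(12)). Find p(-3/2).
-105*exp(12)/16 - 495*exp(6)/16 + 3 + 231*exp(3)/16 + 385*exp(9)/16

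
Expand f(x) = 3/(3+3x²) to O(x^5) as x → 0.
1 - x**2 + x**4 + O(x**5)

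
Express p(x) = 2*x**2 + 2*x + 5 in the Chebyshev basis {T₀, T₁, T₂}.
(6)T₀ + (2)T₁ + T₂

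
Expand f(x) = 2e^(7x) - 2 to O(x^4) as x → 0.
14*x + 49*x**2 + 343*x**3/3 + O(x**4)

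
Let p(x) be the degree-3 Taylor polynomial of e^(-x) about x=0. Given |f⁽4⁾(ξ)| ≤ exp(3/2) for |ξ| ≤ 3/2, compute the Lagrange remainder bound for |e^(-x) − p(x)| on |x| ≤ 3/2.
27*exp(3/2)/128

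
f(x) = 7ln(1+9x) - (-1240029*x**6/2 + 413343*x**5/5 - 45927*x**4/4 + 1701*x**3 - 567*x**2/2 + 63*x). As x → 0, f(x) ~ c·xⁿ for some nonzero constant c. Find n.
7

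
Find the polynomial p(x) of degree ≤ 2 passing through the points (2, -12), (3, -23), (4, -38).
-2*x**2 - x - 2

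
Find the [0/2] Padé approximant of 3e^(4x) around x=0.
3/(8*x**2 - 4*x + 1)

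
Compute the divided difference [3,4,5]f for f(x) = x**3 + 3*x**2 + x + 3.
15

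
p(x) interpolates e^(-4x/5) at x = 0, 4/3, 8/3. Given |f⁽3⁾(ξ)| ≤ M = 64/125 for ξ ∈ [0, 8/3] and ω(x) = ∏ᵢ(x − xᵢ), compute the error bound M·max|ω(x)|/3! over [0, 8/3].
4096*sqrt(3)/91125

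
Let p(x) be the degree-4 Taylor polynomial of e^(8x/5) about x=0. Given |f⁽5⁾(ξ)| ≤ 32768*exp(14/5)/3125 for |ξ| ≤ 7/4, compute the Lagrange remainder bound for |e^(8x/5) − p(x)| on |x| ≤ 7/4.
67228*exp(14/5)/46875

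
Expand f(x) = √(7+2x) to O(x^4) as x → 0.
sqrt(7) + sqrt(7)*x/7 - sqrt(7)*x**2/98 + sqrt(7)*x**3/686 + O(x**4)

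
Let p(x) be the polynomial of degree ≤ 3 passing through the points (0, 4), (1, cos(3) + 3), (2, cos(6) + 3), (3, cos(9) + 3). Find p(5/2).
5*cos(9)/16 - 5*cos(3)/16 + 15*cos(6)/16 + 49/16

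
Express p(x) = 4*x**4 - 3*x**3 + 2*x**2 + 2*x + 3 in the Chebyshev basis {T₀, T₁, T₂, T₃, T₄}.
(11/2)T₀ + (-1/4)T₁ + (3)T₂ + (-3/4)T₃ + (1/2)T₄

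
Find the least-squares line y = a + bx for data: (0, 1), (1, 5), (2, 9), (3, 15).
a = 3/5, b = 23/5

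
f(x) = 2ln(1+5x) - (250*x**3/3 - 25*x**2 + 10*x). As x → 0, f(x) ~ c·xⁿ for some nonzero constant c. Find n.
4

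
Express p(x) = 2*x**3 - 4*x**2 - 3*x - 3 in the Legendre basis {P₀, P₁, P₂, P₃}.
(-13/3)P₀ + (-9/5)P₁ + (-8/3)P₂ + (4/5)P₃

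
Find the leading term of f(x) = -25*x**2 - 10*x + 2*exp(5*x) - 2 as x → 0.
125*x**3/3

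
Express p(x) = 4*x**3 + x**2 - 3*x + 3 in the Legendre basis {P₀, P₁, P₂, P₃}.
(10/3)P₀ + (-3/5)P₁ + (2/3)P₂ + (8/5)P₃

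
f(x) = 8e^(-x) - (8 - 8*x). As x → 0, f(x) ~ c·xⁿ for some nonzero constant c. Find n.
2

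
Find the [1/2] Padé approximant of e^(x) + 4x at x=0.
(103*x/21 + 1)/(-x**2/42 - 2*x/21 + 1)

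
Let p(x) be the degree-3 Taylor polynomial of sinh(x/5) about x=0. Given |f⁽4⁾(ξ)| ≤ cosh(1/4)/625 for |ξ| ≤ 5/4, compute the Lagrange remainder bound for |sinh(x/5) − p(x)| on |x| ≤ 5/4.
cosh(1/4)/6144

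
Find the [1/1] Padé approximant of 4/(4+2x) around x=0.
1/(x/2 + 1)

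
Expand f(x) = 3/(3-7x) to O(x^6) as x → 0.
1 + 7*x/3 + 49*x**2/9 + 343*x**3/27 + 2401*x**4/81 + 16807*x**5/243 + O(x**6)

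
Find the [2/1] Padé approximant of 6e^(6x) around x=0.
(36*x**2 + 24*x + 6)/(1 - 2*x)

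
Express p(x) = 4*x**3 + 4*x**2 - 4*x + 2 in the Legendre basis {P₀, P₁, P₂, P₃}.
(10/3)P₀ + (-8/5)P₁ + (8/3)P₂ + (8/5)P₃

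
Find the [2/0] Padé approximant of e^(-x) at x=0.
x**2/2 - x + 1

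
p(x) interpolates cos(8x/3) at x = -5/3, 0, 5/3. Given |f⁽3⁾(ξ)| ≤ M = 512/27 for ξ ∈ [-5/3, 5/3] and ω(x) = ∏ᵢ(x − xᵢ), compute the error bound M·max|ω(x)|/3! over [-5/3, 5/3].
64000*sqrt(3)/19683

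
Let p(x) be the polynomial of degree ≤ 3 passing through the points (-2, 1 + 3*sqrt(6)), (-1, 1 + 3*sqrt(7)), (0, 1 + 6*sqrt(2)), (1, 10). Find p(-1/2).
-3*sqrt(6)/16 + 7/16 + 27*sqrt(7)/16 + 27*sqrt(2)/8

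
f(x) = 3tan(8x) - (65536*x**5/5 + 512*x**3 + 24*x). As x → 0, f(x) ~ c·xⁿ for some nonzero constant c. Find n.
7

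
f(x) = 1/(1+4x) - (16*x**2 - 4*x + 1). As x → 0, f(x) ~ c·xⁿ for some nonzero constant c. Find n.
3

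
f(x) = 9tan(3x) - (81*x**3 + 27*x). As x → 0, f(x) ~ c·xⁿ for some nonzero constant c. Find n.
5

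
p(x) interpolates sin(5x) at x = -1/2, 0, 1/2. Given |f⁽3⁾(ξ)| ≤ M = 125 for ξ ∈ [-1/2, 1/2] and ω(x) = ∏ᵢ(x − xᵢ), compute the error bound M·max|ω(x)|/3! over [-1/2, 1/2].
125*sqrt(3)/216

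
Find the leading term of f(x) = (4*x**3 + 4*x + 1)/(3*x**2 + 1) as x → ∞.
4*x/3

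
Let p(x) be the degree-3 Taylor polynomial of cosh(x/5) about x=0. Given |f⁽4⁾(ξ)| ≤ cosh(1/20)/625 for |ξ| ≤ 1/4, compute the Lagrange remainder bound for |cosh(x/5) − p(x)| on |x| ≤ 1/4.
cosh(1/20)/3840000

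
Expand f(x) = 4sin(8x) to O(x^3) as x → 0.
32*x + O(x**3)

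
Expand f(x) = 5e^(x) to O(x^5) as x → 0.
5 + 5*x + 5*x**2/2 + 5*x**3/6 + 5*x**4/24 + O(x**5)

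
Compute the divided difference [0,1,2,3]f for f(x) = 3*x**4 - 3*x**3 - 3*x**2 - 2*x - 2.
15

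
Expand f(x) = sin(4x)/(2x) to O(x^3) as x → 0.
2 - 16*x**2/3 + O(x**3)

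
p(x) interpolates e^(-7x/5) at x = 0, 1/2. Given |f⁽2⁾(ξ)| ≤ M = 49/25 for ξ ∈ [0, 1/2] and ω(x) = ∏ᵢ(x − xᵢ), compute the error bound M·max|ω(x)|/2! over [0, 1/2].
49/800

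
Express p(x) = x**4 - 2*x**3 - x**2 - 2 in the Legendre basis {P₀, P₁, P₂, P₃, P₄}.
(-32/15)P₀ + (-6/5)P₁ + (-2/21)P₂ + (-4/5)P₃ + (8/35)P₄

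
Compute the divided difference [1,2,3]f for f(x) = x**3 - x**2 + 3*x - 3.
5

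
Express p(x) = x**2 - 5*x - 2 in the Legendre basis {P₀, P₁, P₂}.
(-5/3)P₀ + (-5)P₁ + (2/3)P₂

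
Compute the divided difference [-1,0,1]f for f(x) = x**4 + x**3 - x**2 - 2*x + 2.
0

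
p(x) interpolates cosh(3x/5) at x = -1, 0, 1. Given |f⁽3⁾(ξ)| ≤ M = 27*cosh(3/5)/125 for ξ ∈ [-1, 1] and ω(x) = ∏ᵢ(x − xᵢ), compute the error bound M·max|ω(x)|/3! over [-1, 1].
sqrt(3)*cosh(3/5)/125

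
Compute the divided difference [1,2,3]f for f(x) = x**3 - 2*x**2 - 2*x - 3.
4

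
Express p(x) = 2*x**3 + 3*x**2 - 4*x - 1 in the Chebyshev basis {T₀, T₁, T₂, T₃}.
(1/2)T₀ + (-5/2)T₁ + (3/2)T₂ + (1/2)T₃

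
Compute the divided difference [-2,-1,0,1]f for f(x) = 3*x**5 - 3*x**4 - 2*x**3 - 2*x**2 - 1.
19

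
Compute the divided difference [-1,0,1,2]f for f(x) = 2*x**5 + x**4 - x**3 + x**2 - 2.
11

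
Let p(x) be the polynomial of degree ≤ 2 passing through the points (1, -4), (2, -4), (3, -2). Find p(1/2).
-13/4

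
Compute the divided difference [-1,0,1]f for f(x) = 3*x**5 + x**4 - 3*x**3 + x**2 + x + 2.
2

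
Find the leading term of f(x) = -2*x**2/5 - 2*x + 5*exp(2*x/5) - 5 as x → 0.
4*x**3/75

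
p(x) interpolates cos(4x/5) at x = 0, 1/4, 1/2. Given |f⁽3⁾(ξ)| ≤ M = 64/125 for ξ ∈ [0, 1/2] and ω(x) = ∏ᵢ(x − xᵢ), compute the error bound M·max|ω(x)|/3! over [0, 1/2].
sqrt(3)/3375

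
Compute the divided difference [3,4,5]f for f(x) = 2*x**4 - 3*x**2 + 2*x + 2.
191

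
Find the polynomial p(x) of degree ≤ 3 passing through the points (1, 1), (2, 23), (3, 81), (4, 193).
3*x**3 + x - 3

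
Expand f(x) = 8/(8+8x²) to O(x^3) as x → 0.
1 - x**2 + O(x**3)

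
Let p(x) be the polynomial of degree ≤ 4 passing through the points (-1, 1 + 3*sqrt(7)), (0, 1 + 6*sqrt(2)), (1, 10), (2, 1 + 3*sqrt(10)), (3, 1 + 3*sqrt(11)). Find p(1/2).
-15*sqrt(10)/32 - 15*sqrt(7)/128 + 9*sqrt(11)/128 + 45*sqrt(2)/16 + 469/64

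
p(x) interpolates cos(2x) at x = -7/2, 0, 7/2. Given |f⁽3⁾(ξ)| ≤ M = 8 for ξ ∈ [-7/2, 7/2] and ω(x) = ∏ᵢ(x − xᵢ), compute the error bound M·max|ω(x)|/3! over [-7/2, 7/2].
343*sqrt(3)/27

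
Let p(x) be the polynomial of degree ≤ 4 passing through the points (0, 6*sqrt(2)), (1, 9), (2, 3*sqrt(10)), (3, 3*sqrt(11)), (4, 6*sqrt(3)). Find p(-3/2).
-6237/32 - 1155*sqrt(11)/32 + 945*sqrt(3)/64 + 3465*sqrt(2)/64 + 4455*sqrt(10)/64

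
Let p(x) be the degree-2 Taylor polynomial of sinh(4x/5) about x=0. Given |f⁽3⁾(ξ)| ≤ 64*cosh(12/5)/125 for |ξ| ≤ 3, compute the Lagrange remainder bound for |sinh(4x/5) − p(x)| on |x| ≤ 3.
288*cosh(12/5)/125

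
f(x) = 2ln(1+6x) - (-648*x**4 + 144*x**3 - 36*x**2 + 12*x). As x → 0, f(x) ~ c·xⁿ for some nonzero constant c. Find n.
5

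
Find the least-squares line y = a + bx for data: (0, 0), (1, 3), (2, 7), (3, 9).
a = 1/10, b = 31/10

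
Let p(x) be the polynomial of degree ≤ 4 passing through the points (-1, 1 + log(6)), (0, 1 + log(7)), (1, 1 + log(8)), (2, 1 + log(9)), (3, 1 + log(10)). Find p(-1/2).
1 + log(7*2**(19/32)*3**(91/128)*5**(123/128)*7**(3/32)/20)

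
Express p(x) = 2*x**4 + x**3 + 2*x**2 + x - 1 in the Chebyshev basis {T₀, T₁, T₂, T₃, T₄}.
(3/4)T₀ + (7/4)T₁ + (2)T₂ + (1/4)T₃ + (1/4)T₄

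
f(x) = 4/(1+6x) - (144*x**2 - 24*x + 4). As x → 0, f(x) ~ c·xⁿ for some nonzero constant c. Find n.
3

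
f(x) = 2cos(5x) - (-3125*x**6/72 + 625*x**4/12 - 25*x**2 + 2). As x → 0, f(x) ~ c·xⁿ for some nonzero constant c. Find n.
8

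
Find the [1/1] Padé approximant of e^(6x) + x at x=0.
(31*x/7 + 1)/(1 - 18*x/7)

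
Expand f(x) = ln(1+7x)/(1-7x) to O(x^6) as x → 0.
7*x + 49*x**2/2 + 1715*x**3/6 + 16807*x**4/12 + 789929*x**5/60 + O(x**6)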